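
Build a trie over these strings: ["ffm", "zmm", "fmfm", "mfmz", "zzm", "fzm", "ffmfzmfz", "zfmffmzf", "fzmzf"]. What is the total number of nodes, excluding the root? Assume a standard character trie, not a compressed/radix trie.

31

Trie structure (* marks end of a word):
(root)
├─ f
│  ├─ f
│  │  └─ m *
│  │     └─ f
│  │        └─ z
│  │           └─ m
│  │              └─ f
│  │                 └─ z *
│  ├─ m
│  │  └─ f
│  │     └─ m *
│  └─ z
│     └─ m *
│        └─ z
│           └─ f *
├─ m
│  └─ f
│     └─ m
│        └─ z *
└─ z
   ├─ f
   │  └─ m
   │     └─ f
   │        └─ f
   │           └─ m
   │              └─ z
   │                 └─ f *
   ├─ m
   │  └─ m *
   └─ z
      └─ m *
Counting every labelled node above: 31.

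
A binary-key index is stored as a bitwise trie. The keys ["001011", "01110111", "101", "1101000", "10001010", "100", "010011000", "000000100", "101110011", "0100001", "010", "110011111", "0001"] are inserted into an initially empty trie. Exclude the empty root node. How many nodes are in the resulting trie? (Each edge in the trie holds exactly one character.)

For each word, the new-node count is its length minus the longest prefix already in the trie:
  "001011" → 6 new (0, 0, 1, 0, 1, 1)
  "01110111" → prefix "0" already present; 7 new (1, 1, 1, 0, 1, 1, 1)
  "101" → 3 new (1, 0, 1)
  "1101000" → prefix "1" already present; 6 new (1, 0, 1, 0, 0, 0)
  "10001010" → prefix "10" already present; 6 new (0, 0, 1, 0, 1, 0)
  "100" → prefix "100" already present; 0 new (none)
  "010011000" → prefix "01" already present; 7 new (0, 0, 1, 1, 0, 0, 0)
  "000000100" → prefix "00" already present; 7 new (0, 0, 0, 0, 1, 0, 0)
  "101110011" → prefix "101" already present; 6 new (1, 1, 0, 0, 1, 1)
  "0100001" → prefix "0100" already present; 3 new (0, 0, 1)
  "010" → prefix "010" already present; 0 new (none)
  "110011111" → prefix "110" already present; 6 new (0, 1, 1, 1, 1, 1)
  "0001" → prefix "000" already present; 1 new (1)
Total nodes = 6 + 7 + 3 + 6 + 6 + 0 + 7 + 7 + 6 + 3 + 0 + 6 + 1 = 58

58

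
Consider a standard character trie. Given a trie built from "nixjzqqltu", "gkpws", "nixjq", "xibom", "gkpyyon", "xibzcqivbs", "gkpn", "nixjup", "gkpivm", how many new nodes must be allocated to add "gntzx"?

4

"g" is already a path in the trie; the remaining "ntzx" must be added.
New nodes needed: |"gntzx"| − 1 = 5 − 1 = 4.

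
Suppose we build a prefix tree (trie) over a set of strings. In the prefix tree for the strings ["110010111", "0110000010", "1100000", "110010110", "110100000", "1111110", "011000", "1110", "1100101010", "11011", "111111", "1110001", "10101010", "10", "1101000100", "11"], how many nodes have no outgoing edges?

A leaf is a node with no children — equivalently, the end of a word that is not a proper prefix of any other stored word.
Those words: "0110000010", "10101010", "1100000", "1100101010", "110010110", "110010111", "110100000", "1101000100", "11011", "1110001", "1111110"
Leaf count: 11

11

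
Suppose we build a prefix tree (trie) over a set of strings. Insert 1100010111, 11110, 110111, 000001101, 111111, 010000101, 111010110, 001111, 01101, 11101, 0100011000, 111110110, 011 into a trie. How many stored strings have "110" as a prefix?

Walk to "110"; the words in its subtree are exactly those with that prefix.
Words under "110": 1100010111, 110111
Count: 2

2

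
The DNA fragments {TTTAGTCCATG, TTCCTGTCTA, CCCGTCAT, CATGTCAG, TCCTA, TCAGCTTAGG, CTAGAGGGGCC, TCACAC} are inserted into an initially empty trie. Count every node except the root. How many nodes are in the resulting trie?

59

For each word, the new-node count is its length minus the longest prefix already in the trie:
  "TTTAGTCCATG" → 11 new (T, T, T, A, G, T, C, C, A, T, G)
  "TTCCTGTCTA" → prefix "TT" already present; 8 new (C, C, T, G, T, C, T, A)
  "CCCGTCAT" → 8 new (C, C, C, G, T, C, A, T)
  "CATGTCAG" → prefix "C" already present; 7 new (A, T, G, T, C, A, G)
  "TCCTA" → prefix "T" already present; 4 new (C, C, T, A)
  "TCAGCTTAGG" → prefix "TC" already present; 8 new (A, G, C, T, T, A, G, G)
  "CTAGAGGGGCC" → prefix "C" already present; 10 new (T, A, G, A, G, G, G, G, C, C)
  "TCACAC" → prefix "TCA" already present; 3 new (C, A, C)
Total nodes = 11 + 8 + 8 + 7 + 4 + 8 + 10 + 3 = 59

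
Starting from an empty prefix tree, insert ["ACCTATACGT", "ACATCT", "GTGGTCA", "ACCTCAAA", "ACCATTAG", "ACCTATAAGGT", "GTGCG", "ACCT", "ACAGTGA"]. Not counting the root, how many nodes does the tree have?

For each word, the new-node count is its length minus the longest prefix already in the trie:
  "ACCTATACGT" → 10 new (A, C, C, T, A, T, A, C, G, T)
  "ACATCT" → prefix "AC" already present; 4 new (A, T, C, T)
  "GTGGTCA" → 7 new (G, T, G, G, T, C, A)
  "ACCTCAAA" → prefix "ACCT" already present; 4 new (C, A, A, A)
  "ACCATTAG" → prefix "ACC" already present; 5 new (A, T, T, A, G)
  "ACCTATAAGGT" → prefix "ACCTATA" already present; 4 new (A, G, G, T)
  "GTGCG" → prefix "GTG" already present; 2 new (C, G)
  "ACCT" → prefix "ACCT" already present; 0 new (none)
  "ACAGTGA" → prefix "ACA" already present; 4 new (G, T, G, A)
Total nodes = 10 + 4 + 7 + 4 + 5 + 4 + 2 + 0 + 4 = 40

40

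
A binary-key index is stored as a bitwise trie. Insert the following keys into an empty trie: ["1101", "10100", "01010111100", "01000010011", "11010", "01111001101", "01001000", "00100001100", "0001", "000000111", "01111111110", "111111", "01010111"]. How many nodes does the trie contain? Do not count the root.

69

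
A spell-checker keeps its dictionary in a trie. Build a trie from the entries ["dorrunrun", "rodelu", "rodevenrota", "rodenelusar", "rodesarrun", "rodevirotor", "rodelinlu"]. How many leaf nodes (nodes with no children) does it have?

A leaf is a node with no children — equivalently, the end of a word that is not a proper prefix of any other stored word.
Those words: "dorrunrun", "rodelinlu", "rodelu", "rodenelusar", "rodesarrun", "rodevenrota", "rodevirotor"
Leaf count: 7

7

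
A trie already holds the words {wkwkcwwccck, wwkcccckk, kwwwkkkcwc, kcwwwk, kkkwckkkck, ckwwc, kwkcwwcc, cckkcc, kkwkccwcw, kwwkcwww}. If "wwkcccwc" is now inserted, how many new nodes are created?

"wwkccc" is already a path in the trie; the remaining "wc" must be added.
So 8 − 6 = 2 new nodes.

2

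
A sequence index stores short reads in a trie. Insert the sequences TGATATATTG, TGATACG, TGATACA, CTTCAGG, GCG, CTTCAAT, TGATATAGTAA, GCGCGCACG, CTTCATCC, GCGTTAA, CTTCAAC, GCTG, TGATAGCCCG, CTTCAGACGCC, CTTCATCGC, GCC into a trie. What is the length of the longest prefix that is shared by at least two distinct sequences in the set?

The deepest shared node is where two words last agree before diverging.
e.g. "CTTCATCC" and "CTTCATCGC" share the prefix "CTTCATC" of length 7; no pair shares a longer one.
Longest shared-prefix length: 7

7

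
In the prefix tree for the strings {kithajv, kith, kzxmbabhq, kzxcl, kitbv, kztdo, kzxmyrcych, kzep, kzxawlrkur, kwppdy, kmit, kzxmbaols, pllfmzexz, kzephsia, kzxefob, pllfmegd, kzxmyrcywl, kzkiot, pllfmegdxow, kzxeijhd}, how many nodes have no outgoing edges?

A leaf is a node with no children — equivalently, the end of a word that is not a proper prefix of any other stored word.
Those words: "kitbv", "kithajv", "kmit", "kwppdy", "kzephsia", "kzkiot", "kztdo", "kzxawlrkur", "kzxcl", "kzxefob", "kzxeijhd", "kzxmbabhq", "kzxmbaols", "kzxmyrcych", "kzxmyrcywl", "pllfmegdxow", "pllfmzexz"
Leaf count: 17

17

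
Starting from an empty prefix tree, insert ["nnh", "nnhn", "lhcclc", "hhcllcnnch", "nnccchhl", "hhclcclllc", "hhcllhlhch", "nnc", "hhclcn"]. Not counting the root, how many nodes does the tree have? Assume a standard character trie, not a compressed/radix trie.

38

Trace insertions, counting only characters that open a new branch:
  "nnh" → 3 new (n, n, h)
  "nnhn" → prefix "nnh" already present; 1 new (n)
  "lhcclc" → 6 new (l, h, c, c, l, c)
  "hhcllcnnch" → 10 new (h, h, c, l, l, c, n, n, c, h)
  "nnccchhl" → prefix "nn" already present; 6 new (c, c, c, h, h, l)
  "hhclcclllc" → prefix "hhcl" already present; 6 new (c, c, l, l, l, c)
  "hhcllhlhch" → prefix "hhcll" already present; 5 new (h, l, h, c, h)
  "nnc" → prefix "nnc" already present; 0 new (none)
  "hhclcn" → prefix "hhclc" already present; 1 new (n)
Total nodes = 3 + 1 + 6 + 10 + 6 + 6 + 5 + 0 + 1 = 38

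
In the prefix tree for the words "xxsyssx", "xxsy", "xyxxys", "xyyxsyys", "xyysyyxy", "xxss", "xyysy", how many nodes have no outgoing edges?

Leaves are exactly the stored words that no other stored word extends.
Those words: "xxss", "xxsyssx", "xyxxys", "xyysyyxy", "xyyxsyys"
Leaf count: 5

5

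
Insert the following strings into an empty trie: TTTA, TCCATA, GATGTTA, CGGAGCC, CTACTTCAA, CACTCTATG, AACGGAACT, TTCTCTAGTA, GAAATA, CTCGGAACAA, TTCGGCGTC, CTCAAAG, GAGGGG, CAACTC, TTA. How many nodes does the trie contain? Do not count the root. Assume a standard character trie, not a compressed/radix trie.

87

For each word, the new-node count is its length minus the longest prefix already in the trie:
  "TTTA" → 4 new (T, T, T, A)
  "TCCATA" → prefix "T" already present; 5 new (C, C, A, T, A)
  "GATGTTA" → 7 new (G, A, T, G, T, T, A)
  "CGGAGCC" → 7 new (C, G, G, A, G, C, C)
  "CTACTTCAA" → prefix "C" already present; 8 new (T, A, C, T, T, C, A, A)
  "CACTCTATG" → prefix "C" already present; 8 new (A, C, T, C, T, A, T, G)
  "AACGGAACT" → 9 new (A, A, C, G, G, A, A, C, T)
  "TTCTCTAGTA" → prefix "TT" already present; 8 new (C, T, C, T, A, G, T, A)
  "GAAATA" → prefix "GA" already present; 4 new (A, A, T, A)
  "CTCGGAACAA" → prefix "CT" already present; 8 new (C, G, G, A, A, C, A, A)
  "TTCGGCGTC" → prefix "TTC" already present; 6 new (G, G, C, G, T, C)
  "CTCAAAG" → prefix "CTC" already present; 4 new (A, A, A, G)
  "GAGGGG" → prefix "GA" already present; 4 new (G, G, G, G)
  "CAACTC" → prefix "CA" already present; 4 new (A, C, T, C)
  "TTA" → prefix "TT" already present; 1 new (A)
Total nodes = 4 + 5 + 7 + 7 + 8 + 8 + 9 + 8 + 4 + 8 + 6 + 4 + 4 + 4 + 1 = 87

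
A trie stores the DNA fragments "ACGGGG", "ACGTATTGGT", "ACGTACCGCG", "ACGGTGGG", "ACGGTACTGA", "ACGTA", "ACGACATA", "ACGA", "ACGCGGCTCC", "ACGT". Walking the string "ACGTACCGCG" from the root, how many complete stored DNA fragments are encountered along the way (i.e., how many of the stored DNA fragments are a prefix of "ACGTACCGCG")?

3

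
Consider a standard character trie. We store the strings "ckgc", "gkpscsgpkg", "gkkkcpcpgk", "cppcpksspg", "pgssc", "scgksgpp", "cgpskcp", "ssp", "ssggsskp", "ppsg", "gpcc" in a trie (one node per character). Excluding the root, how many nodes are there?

Insert word by word; a character creates a node only if that edge doesn't already exist:
  "ckgc" → 4 new (c, k, g, c)
  "gkpscsgpkg" → 10 new (g, k, p, s, c, s, g, p, k, g)
  "gkkkcpcpgk" → prefix "gk" already present; 8 new (k, k, c, p, c, p, g, k)
  "cppcpksspg" → prefix "c" already present; 9 new (p, p, c, p, k, s, s, p, g)
  "pgssc" → 5 new (p, g, s, s, c)
  "scgksgpp" → 8 new (s, c, g, k, s, g, p, p)
  "cgpskcp" → prefix "c" already present; 6 new (g, p, s, k, c, p)
  "ssp" → prefix "s" already present; 2 new (s, p)
  "ssggsskp" → prefix "ss" already present; 6 new (g, g, s, s, k, p)
  "ppsg" → prefix "p" already present; 3 new (p, s, g)
  "gpcc" → prefix "g" already present; 3 new (p, c, c)
Total nodes = 4 + 10 + 8 + 9 + 5 + 8 + 6 + 2 + 6 + 3 + 3 = 64

64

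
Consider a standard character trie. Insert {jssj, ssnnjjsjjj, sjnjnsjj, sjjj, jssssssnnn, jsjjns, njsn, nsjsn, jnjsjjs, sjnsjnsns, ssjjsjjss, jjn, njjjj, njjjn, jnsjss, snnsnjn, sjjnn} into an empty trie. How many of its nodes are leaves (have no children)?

A leaf is a node with no children — equivalently, the end of a word that is not a proper prefix of any other stored word.
Those words: "jjn", "jnjsjjs", "jnsjss", "jsjjns", "jssj", "jssssssnnn", "njjjj", "njjjn", "njsn", "nsjsn", "sjjj", "sjjnn", "sjnjnsjj", "sjnsjnsns", "snnsnjn", "ssjjsjjss", "ssnnjjsjjj"
Leaf count: 17

17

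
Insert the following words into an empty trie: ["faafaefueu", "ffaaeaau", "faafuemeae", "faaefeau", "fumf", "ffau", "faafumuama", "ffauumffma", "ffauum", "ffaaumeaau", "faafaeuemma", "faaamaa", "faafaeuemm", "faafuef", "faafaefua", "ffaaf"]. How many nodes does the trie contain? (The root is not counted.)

61

For each word, the new-node count is its length minus the longest prefix already in the trie:
  "faafaefueu" → 10 new (f, a, a, f, a, e, f, u, e, u)
  "ffaaeaau" → prefix "f" already present; 7 new (f, a, a, e, a, a, u)
  "faafuemeae" → prefix "faaf" already present; 6 new (u, e, m, e, a, e)
  "faaefeau" → prefix "faa" already present; 5 new (e, f, e, a, u)
  "fumf" → prefix "f" already present; 3 new (u, m, f)
  "ffau" → prefix "ffa" already present; 1 new (u)
  "faafumuama" → prefix "faafu" already present; 5 new (m, u, a, m, a)
  "ffauumffma" → prefix "ffau" already present; 6 new (u, m, f, f, m, a)
  "ffauum" → prefix "ffauum" already present; 0 new (none)
  "ffaaumeaau" → prefix "ffaa" already present; 6 new (u, m, e, a, a, u)
  "faafaeuemma" → prefix "faafae" already present; 5 new (u, e, m, m, a)
  "faaamaa" → prefix "faa" already present; 4 new (a, m, a, a)
  "faafaeuemm" → prefix "faafaeuemm" already present; 0 new (none)
  "faafuef" → prefix "faafue" already present; 1 new (f)
  "faafaefua" → prefix "faafaefu" already present; 1 new (a)
  "ffaaf" → prefix "ffaa" already present; 1 new (f)
Total nodes = 10 + 7 + 6 + 5 + 3 + 1 + 5 + 6 + 0 + 6 + 5 + 4 + 0 + 1 + 1 + 1 = 61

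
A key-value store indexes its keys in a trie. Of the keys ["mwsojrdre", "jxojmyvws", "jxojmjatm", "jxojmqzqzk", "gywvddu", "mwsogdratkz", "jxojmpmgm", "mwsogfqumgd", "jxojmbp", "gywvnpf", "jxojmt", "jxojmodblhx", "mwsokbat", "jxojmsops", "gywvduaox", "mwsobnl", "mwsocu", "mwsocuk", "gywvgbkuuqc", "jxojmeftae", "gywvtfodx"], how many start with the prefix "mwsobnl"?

1

Traverse to the node for "mwsobnl", then collect every word in that subtree.
Words under "mwsobnl": mwsobnl
Count: 1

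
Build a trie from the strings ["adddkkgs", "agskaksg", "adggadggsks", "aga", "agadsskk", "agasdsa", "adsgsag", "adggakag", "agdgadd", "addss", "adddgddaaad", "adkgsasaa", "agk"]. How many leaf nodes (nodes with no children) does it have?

12

Leaves are exactly the stored words that no other stored word extends.
Those words: "adddgddaaad", "adddkkgs", "addss", "adggadggsks", "adggakag", "adkgsasaa", "adsgsag", "agadsskk", "agasdsa", "agdgadd", "agk", "agskaksg"
Leaf count: 12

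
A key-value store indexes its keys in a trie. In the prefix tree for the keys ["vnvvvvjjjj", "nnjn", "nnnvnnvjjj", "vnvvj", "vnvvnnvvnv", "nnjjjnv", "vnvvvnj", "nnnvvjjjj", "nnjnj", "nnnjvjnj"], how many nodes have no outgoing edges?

A leaf is a node with no children — equivalently, the end of a word that is not a proper prefix of any other stored word.
Those words: "nnjjjnv", "nnjnj", "nnnjvjnj", "nnnvnnvjjj", "nnnvvjjjj", "vnvvj", "vnvvnnvvnv", "vnvvvnj", "vnvvvvjjjj"
Leaf count: 9

9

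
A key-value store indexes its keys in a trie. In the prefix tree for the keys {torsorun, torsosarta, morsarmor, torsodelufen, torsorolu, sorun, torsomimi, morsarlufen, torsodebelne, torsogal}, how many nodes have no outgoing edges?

Leaves are exactly the stored words that no other stored word extends.
Those words: "morsarlufen", "morsarmor", "sorun", "torsodebelne", "torsodelufen", "torsogal", "torsomimi", "torsorolu", "torsorun", "torsosarta"
Leaf count: 10

10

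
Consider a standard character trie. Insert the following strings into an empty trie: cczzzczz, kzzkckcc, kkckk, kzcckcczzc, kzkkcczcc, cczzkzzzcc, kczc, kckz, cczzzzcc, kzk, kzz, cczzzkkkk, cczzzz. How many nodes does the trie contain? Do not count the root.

53

For each word, the new-node count is its length minus the longest prefix already in the trie:
  "cczzzczz" → 8 new (c, c, z, z, z, c, z, z)
  "kzzkckcc" → 8 new (k, z, z, k, c, k, c, c)
  "kkckk" → prefix "k" already present; 4 new (k, c, k, k)
  "kzcckcczzc" → prefix "kz" already present; 8 new (c, c, k, c, c, z, z, c)
  "kzkkcczcc" → prefix "kz" already present; 7 new (k, k, c, c, z, c, c)
  "cczzkzzzcc" → prefix "cczz" already present; 6 new (k, z, z, z, c, c)
  "kczc" → prefix "k" already present; 3 new (c, z, c)
  "kckz" → prefix "kc" already present; 2 new (k, z)
  "cczzzzcc" → prefix "cczzz" already present; 3 new (z, c, c)
  "kzk" → prefix "kzk" already present; 0 new (none)
  "kzz" → prefix "kzz" already present; 0 new (none)
  "cczzzkkkk" → prefix "cczzz" already present; 4 new (k, k, k, k)
  "cczzzz" → prefix "cczzzz" already present; 0 new (none)
Total nodes = 8 + 8 + 4 + 8 + 7 + 6 + 3 + 2 + 3 + 0 + 0 + 4 + 0 = 53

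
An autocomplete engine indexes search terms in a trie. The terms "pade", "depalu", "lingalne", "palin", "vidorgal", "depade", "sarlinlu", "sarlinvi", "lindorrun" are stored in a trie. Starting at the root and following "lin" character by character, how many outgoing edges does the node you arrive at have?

Follow the path "lin" to its node, then look at its outgoing edges.
Characters that immediately follow "lin" among the stored strings: {d, g}.
That node has 2 child edges.

2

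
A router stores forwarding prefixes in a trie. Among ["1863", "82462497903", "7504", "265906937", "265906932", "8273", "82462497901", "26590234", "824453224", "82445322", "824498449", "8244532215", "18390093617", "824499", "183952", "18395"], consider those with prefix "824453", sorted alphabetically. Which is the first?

82445322

DFS of the "824453" subtree visits, in order: "82445322", "8244532215", "824453224"
The 1st is 82445322.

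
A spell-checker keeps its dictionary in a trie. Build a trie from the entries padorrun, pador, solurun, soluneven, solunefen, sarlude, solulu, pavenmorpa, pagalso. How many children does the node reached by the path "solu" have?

Walk "solu" from the root, arriving at one node.
Distinct next characters after "solu": l, n, r.
That node has 3 child edges.

3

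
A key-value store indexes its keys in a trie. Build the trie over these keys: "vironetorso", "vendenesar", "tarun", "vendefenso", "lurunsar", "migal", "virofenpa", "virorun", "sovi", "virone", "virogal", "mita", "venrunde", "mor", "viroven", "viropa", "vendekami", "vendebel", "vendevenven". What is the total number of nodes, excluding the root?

Trace insertions, counting only characters that open a new branch:
  "vironetorso" → 11 new (v, i, r, o, n, e, t, o, r, s, o)
  "vendenesar" → prefix "v" already present; 9 new (e, n, d, e, n, e, s, a, r)
  "tarun" → 5 new (t, a, r, u, n)
  "vendefenso" → prefix "vende" already present; 5 new (f, e, n, s, o)
  "lurunsar" → 8 new (l, u, r, u, n, s, a, r)
  "migal" → 5 new (m, i, g, a, l)
  "virofenpa" → prefix "viro" already present; 5 new (f, e, n, p, a)
  "virorun" → prefix "viro" already present; 3 new (r, u, n)
  "sovi" → 4 new (s, o, v, i)
  "virone" → prefix "virone" already present; 0 new (none)
  "virogal" → prefix "viro" already present; 3 new (g, a, l)
  "mita" → prefix "mi" already present; 2 new (t, a)
  "venrunde" → prefix "ven" already present; 5 new (r, u, n, d, e)
  "mor" → prefix "m" already present; 2 new (o, r)
  "viroven" → prefix "viro" already present; 3 new (v, e, n)
  "viropa" → prefix "viro" already present; 2 new (p, a)
  "vendekami" → prefix "vende" already present; 4 new (k, a, m, i)
  "vendebel" → prefix "vende" already present; 3 new (b, e, l)
  "vendevenven" → prefix "vende" already present; 6 new (v, e, n, v, e, n)
Total nodes = 11 + 9 + 5 + 5 + 8 + 5 + 5 + 3 + 4 + 0 + 3 + 2 + 5 + 2 + 3 + 2 + 4 + 3 + 6 = 85

85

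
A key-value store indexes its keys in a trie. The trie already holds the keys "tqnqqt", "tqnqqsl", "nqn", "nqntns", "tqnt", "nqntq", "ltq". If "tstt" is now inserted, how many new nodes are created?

3

The longest prefix of "tstt" already in the trie is "t" (length 1).
Each of the 3 remaining characters creates one node.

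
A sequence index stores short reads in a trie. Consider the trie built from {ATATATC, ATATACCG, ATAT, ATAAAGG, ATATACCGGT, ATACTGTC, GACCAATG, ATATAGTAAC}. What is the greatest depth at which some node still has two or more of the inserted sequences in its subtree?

Look for the deepest trie node that still has at least two words in its subtree.
e.g. "ATATACCG" and "ATATACCGGT" share the prefix "ATATACCG" of length 8; no pair shares a longer one.
Longest shared-prefix length: 8

8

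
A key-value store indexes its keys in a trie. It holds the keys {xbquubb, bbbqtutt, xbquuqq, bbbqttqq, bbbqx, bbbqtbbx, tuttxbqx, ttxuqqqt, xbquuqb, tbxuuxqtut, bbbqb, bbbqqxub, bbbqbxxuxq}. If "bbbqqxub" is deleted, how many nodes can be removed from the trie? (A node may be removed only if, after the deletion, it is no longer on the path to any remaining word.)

After clearing the end-marker at "bbbqqxub", prune upward until reaching a node still needed by another word.
The suffix "qxub" (4 nodes) is used only by "bbbqqxub"; the node for "bbbq" still has the child "t", so pruning stops there.
Nodes removed: 4

4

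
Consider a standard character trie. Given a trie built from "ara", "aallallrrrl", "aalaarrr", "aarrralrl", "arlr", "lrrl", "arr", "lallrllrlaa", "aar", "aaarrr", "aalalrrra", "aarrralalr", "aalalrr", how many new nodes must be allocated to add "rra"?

Nothing in the trie begins with "r"; the whole of "rra" is new.
3 − 0 = 3 new nodes.

3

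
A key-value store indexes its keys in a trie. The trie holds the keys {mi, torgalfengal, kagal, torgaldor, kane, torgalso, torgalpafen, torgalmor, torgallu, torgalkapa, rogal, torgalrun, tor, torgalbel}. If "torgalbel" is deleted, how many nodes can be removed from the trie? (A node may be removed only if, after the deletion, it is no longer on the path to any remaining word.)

3

A node on "torgalbel"'s path can go only if nothing else ends at it or branches off below it.
The suffix "bel" (3 nodes) is used only by "torgalbel"; the node for "torgal" still has the child "f", so pruning stops there.
Nodes removed: 3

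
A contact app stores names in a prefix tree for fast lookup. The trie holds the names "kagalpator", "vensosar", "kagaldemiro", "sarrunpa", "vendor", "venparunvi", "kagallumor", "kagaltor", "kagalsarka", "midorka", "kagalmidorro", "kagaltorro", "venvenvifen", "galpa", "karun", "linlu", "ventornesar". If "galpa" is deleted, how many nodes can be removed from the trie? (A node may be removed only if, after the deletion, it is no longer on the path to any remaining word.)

5

Walk "galpa" from the leaf back toward the root, removing each node that no remaining word uses.
No other word shares any prefix with "galpa", so all 5 of its nodes go.
Nodes removed: 5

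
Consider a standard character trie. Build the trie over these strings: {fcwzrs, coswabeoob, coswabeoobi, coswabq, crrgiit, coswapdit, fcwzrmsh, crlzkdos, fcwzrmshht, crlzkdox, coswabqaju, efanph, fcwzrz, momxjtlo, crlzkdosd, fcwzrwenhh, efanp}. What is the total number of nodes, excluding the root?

Count nodes per top-level branch (shared prefixes stored once):
  'c'-branch (coswabeoob, coswabeoobi, coswabq, coswabqaju, coswapdit, crlzkdos, crlzkdosd, crlzkdox, crrgiit): 33 nodes
  'e'-branch (efanp, efanph): 6 nodes
  'f'-branch (fcwzrmsh, fcwzrmshht, fcwzrs, fcwzrwenhh, fcwzrz): 17 nodes
  'm'-branch (momxjtlo): 8 nodes
Sum: 64

64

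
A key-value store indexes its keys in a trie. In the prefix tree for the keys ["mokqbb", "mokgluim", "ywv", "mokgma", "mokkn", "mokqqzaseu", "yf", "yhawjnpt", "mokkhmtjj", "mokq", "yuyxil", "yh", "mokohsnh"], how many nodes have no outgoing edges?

11

A leaf is a node with no children — equivalently, the end of a word that is not a proper prefix of any other stored word.
Those words: "mokgluim", "mokgma", "mokkhmtjj", "mokkn", "mokohsnh", "mokqbb", "mokqqzaseu", "yf", "yhawjnpt", "yuyxil", "ywv"
Leaf count: 11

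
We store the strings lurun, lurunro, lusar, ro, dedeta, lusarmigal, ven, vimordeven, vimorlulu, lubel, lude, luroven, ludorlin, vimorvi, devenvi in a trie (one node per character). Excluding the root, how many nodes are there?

Trace insertions, counting only characters that open a new branch:
  "lurun" → 5 new (l, u, r, u, n)
  "lurunro" → prefix "lurun" already present; 2 new (r, o)
  "lusar" → prefix "lu" already present; 3 new (s, a, r)
  "ro" → 2 new (r, o)
  "dedeta" → 6 new (d, e, d, e, t, a)
  "lusarmigal" → prefix "lusar" already present; 5 new (m, i, g, a, l)
  "ven" → 3 new (v, e, n)
  "vimordeven" → prefix "v" already present; 9 new (i, m, o, r, d, e, v, e, n)
  "vimorlulu" → prefix "vimor" already present; 4 new (l, u, l, u)
  "lubel" → prefix "lu" already present; 3 new (b, e, l)
  "lude" → prefix "lu" already present; 2 new (d, e)
  "luroven" → prefix "lur" already present; 4 new (o, v, e, n)
  "ludorlin" → prefix "lud" already present; 5 new (o, r, l, i, n)
  "vimorvi" → prefix "vimor" already present; 2 new (v, i)
  "devenvi" → prefix "de" already present; 5 new (v, e, n, v, i)
Total nodes = 5 + 2 + 3 + 2 + 6 + 5 + 3 + 9 + 4 + 3 + 2 + 4 + 5 + 2 + 5 = 60

60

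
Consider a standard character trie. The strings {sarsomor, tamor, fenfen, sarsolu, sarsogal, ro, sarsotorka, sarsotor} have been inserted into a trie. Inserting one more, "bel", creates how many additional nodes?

"bel" shares no prefix with any stored word, so all 3 characters open new nodes.
3 − 0 = 3 new nodes.

3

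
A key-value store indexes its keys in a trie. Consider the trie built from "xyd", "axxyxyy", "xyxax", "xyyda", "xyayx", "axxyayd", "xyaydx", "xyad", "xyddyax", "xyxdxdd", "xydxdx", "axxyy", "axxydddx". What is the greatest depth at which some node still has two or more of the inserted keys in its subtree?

4

The deepest shared node is where two words last agree before diverging.
e.g. "axxyayd" and "axxydddx" share the prefix "axxy" of length 4; no pair shares a longer one.
Longest shared-prefix length: 4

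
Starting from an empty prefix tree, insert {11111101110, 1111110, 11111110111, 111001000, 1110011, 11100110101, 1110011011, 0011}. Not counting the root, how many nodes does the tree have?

32

Trace insertions, counting only characters that open a new branch:
  "11111101110" → 11 new (1, 1, 1, 1, 1, 1, 0, 1, 1, 1, 0)
  "1111110" → prefix "1111110" already present; 0 new (none)
  "11111110111" → prefix "111111" already present; 5 new (1, 0, 1, 1, 1)
  "111001000" → prefix "111" already present; 6 new (0, 0, 1, 0, 0, 0)
  "1110011" → prefix "111001" already present; 1 new (1)
  "11100110101" → prefix "1110011" already present; 4 new (0, 1, 0, 1)
  "1110011011" → prefix "111001101" already present; 1 new (1)
  "0011" → 4 new (0, 0, 1, 1)
Total nodes = 11 + 0 + 5 + 6 + 1 + 4 + 1 + 4 = 32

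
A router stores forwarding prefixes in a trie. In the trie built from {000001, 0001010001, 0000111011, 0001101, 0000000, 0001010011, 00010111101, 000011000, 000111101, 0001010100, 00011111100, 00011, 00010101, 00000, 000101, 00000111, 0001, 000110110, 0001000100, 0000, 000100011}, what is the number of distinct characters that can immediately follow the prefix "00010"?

2

Follow the path "00010" to its node, then look at its outgoing edges.
Characters that immediately follow "00010" among the stored strings: {0, 1}.
That node has 2 child edges.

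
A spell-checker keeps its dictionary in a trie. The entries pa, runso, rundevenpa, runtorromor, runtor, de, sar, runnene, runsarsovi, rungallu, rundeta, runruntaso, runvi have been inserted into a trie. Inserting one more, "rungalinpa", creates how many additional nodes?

4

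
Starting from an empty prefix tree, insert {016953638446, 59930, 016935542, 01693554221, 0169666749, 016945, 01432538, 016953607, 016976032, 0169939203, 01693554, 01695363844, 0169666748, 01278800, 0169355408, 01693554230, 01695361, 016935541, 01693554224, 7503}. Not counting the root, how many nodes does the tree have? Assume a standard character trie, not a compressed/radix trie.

Trace insertions, counting only characters that open a new branch:
  "016953638446" → 12 new (0, 1, 6, 9, 5, 3, 6, 3, 8, 4, 4, 6)
  "59930" → 5 new (5, 9, 9, 3, 0)
  "016935542" → prefix "0169" already present; 5 new (3, 5, 5, 4, 2)
  "01693554221" → prefix "016935542" already present; 2 new (2, 1)
  "0169666749" → prefix "0169" already present; 6 new (6, 6, 6, 7, 4, 9)
  "016945" → prefix "0169" already present; 2 new (4, 5)
  "01432538" → prefix "01" already present; 6 new (4, 3, 2, 5, 3, 8)
  "016953607" → prefix "0169536" already present; 2 new (0, 7)
  "016976032" → prefix "0169" already present; 5 new (7, 6, 0, 3, 2)
  "0169939203" → prefix "0169" already present; 6 new (9, 3, 9, 2, 0, 3)
  "01693554" → prefix "01693554" already present; 0 new (none)
  "01695363844" → prefix "01695363844" already present; 0 new (none)
  "0169666748" → prefix "016966674" already present; 1 new (8)
  "01278800" → prefix "01" already present; 6 new (2, 7, 8, 8, 0, 0)
  "0169355408" → prefix "01693554" already present; 2 new (0, 8)
  "01693554230" → prefix "016935542" already present; 2 new (3, 0)
  "01695361" → prefix "0169536" already present; 1 new (1)
  "016935541" → prefix "01693554" already present; 1 new (1)
  "01693554224" → prefix "0169355422" already present; 1 new (4)
  "7503" → 4 new (7, 5, 0, 3)
Total nodes = 12 + 5 + 5 + 2 + 6 + 2 + 6 + 2 + 5 + 6 + 0 + 0 + 1 + 6 + 2 + 2 + 1 + 1 + 1 + 4 = 69

69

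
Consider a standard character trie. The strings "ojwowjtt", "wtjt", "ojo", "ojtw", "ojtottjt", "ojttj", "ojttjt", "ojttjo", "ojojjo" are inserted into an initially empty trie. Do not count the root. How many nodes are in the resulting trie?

For each word, the new-node count is its length minus the longest prefix already in the trie:
  "ojwowjtt" → 8 new (o, j, w, o, w, j, t, t)
  "wtjt" → 4 new (w, t, j, t)
  "ojo" → prefix "oj" already present; 1 new (o)
  "ojtw" → prefix "oj" already present; 2 new (t, w)
  "ojtottjt" → prefix "ojt" already present; 5 new (o, t, t, j, t)
  "ojttj" → prefix "ojt" already present; 2 new (t, j)
  "ojttjt" → prefix "ojttj" already present; 1 new (t)
  "ojttjo" → prefix "ojttj" already present; 1 new (o)
  "ojojjo" → prefix "ojo" already present; 3 new (j, j, o)
Total nodes = 8 + 4 + 1 + 2 + 5 + 2 + 1 + 1 + 3 = 27

27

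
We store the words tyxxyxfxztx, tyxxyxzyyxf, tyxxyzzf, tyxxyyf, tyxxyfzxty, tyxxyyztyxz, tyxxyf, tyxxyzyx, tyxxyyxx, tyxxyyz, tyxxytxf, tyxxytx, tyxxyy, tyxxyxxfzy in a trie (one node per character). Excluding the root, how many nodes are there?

42

Trace insertions, counting only characters that open a new branch:
  "tyxxyxfxztx" → 11 new (t, y, x, x, y, x, f, x, z, t, x)
  "tyxxyxzyyxf" → prefix "tyxxyx" already present; 5 new (z, y, y, x, f)
  "tyxxyzzf" → prefix "tyxxy" already present; 3 new (z, z, f)
  "tyxxyyf" → prefix "tyxxy" already present; 2 new (y, f)
  "tyxxyfzxty" → prefix "tyxxy" already present; 5 new (f, z, x, t, y)
  "tyxxyyztyxz" → prefix "tyxxyy" already present; 5 new (z, t, y, x, z)
  "tyxxyf" → prefix "tyxxyf" already present; 0 new (none)
  "tyxxyzyx" → prefix "tyxxyz" already present; 2 new (y, x)
  "tyxxyyxx" → prefix "tyxxyy" already present; 2 new (x, x)
  "tyxxyyz" → prefix "tyxxyyz" already present; 0 new (none)
  "tyxxytxf" → prefix "tyxxy" already present; 3 new (t, x, f)
  "tyxxytx" → prefix "tyxxytx" already present; 0 new (none)
  "tyxxyy" → prefix "tyxxyy" already present; 0 new (none)
  "tyxxyxxfzy" → prefix "tyxxyx" already present; 4 new (x, f, z, y)
Total nodes = 11 + 5 + 3 + 2 + 5 + 5 + 0 + 2 + 2 + 0 + 3 + 0 + 0 + 4 = 42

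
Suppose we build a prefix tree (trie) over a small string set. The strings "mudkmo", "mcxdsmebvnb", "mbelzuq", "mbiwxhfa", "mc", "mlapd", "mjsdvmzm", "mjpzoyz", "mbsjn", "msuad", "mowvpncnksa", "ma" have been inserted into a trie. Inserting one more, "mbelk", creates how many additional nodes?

The longest prefix of "mbelk" already in the trie is "mbel" (length 4).
Each of the 1 remaining characters creates one node.

1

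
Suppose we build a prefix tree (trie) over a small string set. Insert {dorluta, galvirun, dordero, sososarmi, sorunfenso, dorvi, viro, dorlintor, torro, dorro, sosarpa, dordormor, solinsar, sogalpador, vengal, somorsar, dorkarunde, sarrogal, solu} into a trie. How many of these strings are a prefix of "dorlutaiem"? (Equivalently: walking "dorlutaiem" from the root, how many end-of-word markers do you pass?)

1

Check each prefix of "dorlutaiem" against the stored set — each match is an end-marker on the path.
Prefixes of the query that are stored words: "dorluta"
Count: 1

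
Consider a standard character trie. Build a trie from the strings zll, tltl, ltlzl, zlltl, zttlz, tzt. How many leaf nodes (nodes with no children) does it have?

5

A leaf is a node with no children — equivalently, the end of a word that is not a proper prefix of any other stored word.
Those words: "ltlzl", "tltl", "tzt", "zlltl", "zttlz"
Leaf count: 5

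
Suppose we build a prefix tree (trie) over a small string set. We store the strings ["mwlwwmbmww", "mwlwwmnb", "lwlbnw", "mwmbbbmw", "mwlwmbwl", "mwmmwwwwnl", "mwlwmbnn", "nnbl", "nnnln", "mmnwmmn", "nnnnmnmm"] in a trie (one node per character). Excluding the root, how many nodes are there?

55

Insert word by word; a character creates a node only if that edge doesn't already exist:
  "mwlwwmbmww" → 10 new (m, w, l, w, w, m, b, m, w, w)
  "mwlwwmnb" → prefix "mwlwwm" already present; 2 new (n, b)
  "lwlbnw" → 6 new (l, w, l, b, n, w)
  "mwmbbbmw" → prefix "mw" already present; 6 new (m, b, b, b, m, w)
  "mwlwmbwl" → prefix "mwlw" already present; 4 new (m, b, w, l)
  "mwmmwwwwnl" → prefix "mwm" already present; 7 new (m, w, w, w, w, n, l)
  "mwlwmbnn" → prefix "mwlwmb" already present; 2 new (n, n)
  "nnbl" → 4 new (n, n, b, l)
  "nnnln" → prefix "nn" already present; 3 new (n, l, n)
  "mmnwmmn" → prefix "m" already present; 6 new (m, n, w, m, m, n)
  "nnnnmnmm" → prefix "nnn" already present; 5 new (n, m, n, m, m)
Total nodes = 10 + 2 + 6 + 6 + 4 + 7 + 2 + 4 + 3 + 6 + 5 = 55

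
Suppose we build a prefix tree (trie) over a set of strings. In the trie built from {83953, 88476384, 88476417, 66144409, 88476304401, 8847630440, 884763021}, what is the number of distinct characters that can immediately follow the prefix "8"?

2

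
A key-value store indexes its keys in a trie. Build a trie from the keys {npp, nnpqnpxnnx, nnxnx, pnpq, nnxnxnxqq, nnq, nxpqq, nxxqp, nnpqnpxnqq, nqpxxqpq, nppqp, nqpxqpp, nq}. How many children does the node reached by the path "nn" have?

3

The children of the "nn" node are the distinct next characters among strings starting with "nn".
Characters that immediately follow "nn" among the stored strings: {p, q, x}.
That node has 3 child edges.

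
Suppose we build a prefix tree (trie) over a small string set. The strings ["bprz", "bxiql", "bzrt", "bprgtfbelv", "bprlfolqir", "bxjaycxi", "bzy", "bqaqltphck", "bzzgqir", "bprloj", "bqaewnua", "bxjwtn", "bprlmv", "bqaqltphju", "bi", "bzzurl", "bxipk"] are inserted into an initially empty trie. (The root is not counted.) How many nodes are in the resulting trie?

66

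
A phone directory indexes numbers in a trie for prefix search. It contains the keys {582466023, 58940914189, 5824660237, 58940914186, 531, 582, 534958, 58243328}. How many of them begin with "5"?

Filter for entries beginning with "5":
Words under "5": 531, 534958, 582, 58243328, 582466023, 5824660237, 58940914186, 58940914189
Count: 8

8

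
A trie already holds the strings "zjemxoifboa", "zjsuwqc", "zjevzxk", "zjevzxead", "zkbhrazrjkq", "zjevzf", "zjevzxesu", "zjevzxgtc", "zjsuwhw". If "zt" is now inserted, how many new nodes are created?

1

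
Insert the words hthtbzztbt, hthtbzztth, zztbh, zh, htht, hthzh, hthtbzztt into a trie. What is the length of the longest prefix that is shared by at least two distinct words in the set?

9

The deepest shared node is where two words last agree before diverging.
e.g. "hthtbzztt" and "hthtbzztth" share the prefix "hthtbzztt" of length 9; no pair shares a longer one.
Longest shared-prefix length: 9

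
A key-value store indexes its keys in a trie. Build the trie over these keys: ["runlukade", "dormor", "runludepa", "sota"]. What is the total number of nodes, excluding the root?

23

Trie structure (* marks end of a word):
(root)
├─ d
│  └─ o
│     └─ r
│        └─ m
│           └─ o
│              └─ r *
├─ r
│  └─ u
│     └─ n
│        └─ l
│           └─ u
│              ├─ d
│              │  └─ e
│              │     └─ p
│              │        └─ a *
│              └─ k
│                 └─ a
│                    └─ d
│                       └─ e *
└─ s
   └─ o
      └─ t
         └─ a *
Counting every labelled node above: 23.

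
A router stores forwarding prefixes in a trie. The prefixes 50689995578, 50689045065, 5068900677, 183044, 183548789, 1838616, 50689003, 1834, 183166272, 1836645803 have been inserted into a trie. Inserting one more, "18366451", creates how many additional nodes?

1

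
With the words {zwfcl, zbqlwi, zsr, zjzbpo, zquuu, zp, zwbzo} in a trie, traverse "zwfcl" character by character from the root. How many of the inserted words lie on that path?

1

Walk "zwfcl" from the root; an end-of-word marker is hit whenever a stored word is a prefix of "zwfcl".
Prefixes of the query that are stored words: "zwfcl"
Count: 1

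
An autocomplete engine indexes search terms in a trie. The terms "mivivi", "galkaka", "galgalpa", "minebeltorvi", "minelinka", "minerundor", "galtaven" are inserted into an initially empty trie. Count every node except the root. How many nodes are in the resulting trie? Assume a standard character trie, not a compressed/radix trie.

Trace insertions, counting only characters that open a new branch:
  "mivivi" → 6 new (m, i, v, i, v, i)
  "galkaka" → 7 new (g, a, l, k, a, k, a)
  "galgalpa" → prefix "gal" already present; 5 new (g, a, l, p, a)
  "minebeltorvi" → prefix "mi" already present; 10 new (n, e, b, e, l, t, o, r, v, i)
  "minelinka" → prefix "mine" already present; 5 new (l, i, n, k, a)
  "minerundor" → prefix "mine" already present; 6 new (r, u, n, d, o, r)
  "galtaven" → prefix "gal" already present; 5 new (t, a, v, e, n)
Total nodes = 6 + 7 + 5 + 10 + 5 + 6 + 5 = 44

44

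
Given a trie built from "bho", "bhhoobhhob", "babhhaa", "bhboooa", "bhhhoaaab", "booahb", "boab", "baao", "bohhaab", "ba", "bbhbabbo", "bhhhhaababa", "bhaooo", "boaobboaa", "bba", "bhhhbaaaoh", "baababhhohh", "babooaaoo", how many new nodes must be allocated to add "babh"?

0

"babh" is already a full path in the trie; only an end-marker is added.
No new nodes are needed: 0.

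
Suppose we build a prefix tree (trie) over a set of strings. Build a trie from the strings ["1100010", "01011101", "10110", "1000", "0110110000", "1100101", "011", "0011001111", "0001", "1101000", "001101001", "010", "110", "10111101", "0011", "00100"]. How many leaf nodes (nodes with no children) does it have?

Leaves are exactly the stored words that no other stored word extends.
Those words: "0001", "00100", "0011001111", "001101001", "01011101", "0110110000", "1000", "10110", "10111101", "1100010", "1100101", "1101000"
Leaf count: 12

12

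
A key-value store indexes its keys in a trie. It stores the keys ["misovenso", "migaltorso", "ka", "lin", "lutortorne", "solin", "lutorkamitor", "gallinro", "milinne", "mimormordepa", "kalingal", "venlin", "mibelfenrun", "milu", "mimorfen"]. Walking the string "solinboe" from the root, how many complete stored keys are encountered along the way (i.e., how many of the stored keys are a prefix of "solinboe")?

Check each prefix of "solinboe" against the stored set — each match is an end-marker on the path.
Prefixes of the query that are stored words: "solin"
Count: 1

1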